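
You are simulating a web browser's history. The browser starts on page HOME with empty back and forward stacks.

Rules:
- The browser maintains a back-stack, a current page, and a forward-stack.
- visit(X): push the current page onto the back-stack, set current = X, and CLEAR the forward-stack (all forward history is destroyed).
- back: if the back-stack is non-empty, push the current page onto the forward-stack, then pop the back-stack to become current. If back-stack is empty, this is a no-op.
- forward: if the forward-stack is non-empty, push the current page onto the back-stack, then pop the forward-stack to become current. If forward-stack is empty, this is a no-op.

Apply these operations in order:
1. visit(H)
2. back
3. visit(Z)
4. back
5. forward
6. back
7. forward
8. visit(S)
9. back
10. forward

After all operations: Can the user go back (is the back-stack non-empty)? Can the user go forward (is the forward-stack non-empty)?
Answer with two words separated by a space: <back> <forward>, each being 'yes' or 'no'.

After 1 (visit(H)): cur=H back=1 fwd=0
After 2 (back): cur=HOME back=0 fwd=1
After 3 (visit(Z)): cur=Z back=1 fwd=0
After 4 (back): cur=HOME back=0 fwd=1
After 5 (forward): cur=Z back=1 fwd=0
After 6 (back): cur=HOME back=0 fwd=1
After 7 (forward): cur=Z back=1 fwd=0
After 8 (visit(S)): cur=S back=2 fwd=0
After 9 (back): cur=Z back=1 fwd=1
After 10 (forward): cur=S back=2 fwd=0

Answer: yes no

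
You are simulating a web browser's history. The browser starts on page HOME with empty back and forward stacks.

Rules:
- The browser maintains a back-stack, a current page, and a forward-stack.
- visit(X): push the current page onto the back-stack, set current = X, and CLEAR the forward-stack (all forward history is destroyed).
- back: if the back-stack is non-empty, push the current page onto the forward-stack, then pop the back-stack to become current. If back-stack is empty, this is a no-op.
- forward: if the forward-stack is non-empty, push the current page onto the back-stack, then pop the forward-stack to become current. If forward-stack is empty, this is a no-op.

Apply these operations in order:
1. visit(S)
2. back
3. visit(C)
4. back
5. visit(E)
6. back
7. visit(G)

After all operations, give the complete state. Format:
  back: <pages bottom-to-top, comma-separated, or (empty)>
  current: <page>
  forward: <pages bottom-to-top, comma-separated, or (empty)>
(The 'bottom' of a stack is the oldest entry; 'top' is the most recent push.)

After 1 (visit(S)): cur=S back=1 fwd=0
After 2 (back): cur=HOME back=0 fwd=1
After 3 (visit(C)): cur=C back=1 fwd=0
After 4 (back): cur=HOME back=0 fwd=1
After 5 (visit(E)): cur=E back=1 fwd=0
After 6 (back): cur=HOME back=0 fwd=1
After 7 (visit(G)): cur=G back=1 fwd=0

Answer: back: HOME
current: G
forward: (empty)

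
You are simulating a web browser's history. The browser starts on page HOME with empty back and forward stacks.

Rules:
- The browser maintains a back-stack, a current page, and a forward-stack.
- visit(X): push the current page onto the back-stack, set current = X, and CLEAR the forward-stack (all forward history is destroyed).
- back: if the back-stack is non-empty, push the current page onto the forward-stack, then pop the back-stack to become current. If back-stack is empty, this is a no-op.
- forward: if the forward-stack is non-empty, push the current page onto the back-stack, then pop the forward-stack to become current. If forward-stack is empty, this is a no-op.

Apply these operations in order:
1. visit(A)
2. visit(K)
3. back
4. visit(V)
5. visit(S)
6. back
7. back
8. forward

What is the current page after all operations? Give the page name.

After 1 (visit(A)): cur=A back=1 fwd=0
After 2 (visit(K)): cur=K back=2 fwd=0
After 3 (back): cur=A back=1 fwd=1
After 4 (visit(V)): cur=V back=2 fwd=0
After 5 (visit(S)): cur=S back=3 fwd=0
After 6 (back): cur=V back=2 fwd=1
After 7 (back): cur=A back=1 fwd=2
After 8 (forward): cur=V back=2 fwd=1

Answer: V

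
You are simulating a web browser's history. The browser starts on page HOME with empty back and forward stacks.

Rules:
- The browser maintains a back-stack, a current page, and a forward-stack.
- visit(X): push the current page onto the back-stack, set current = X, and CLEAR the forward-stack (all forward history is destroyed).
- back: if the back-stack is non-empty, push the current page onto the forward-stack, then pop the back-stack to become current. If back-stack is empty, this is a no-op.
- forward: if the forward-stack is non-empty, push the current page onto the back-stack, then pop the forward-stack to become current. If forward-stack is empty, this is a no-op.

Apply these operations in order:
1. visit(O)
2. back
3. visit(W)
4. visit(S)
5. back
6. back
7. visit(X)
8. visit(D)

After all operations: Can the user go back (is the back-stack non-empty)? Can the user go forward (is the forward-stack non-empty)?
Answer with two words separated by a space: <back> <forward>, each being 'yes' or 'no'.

Answer: yes no

Derivation:
After 1 (visit(O)): cur=O back=1 fwd=0
After 2 (back): cur=HOME back=0 fwd=1
After 3 (visit(W)): cur=W back=1 fwd=0
After 4 (visit(S)): cur=S back=2 fwd=0
After 5 (back): cur=W back=1 fwd=1
After 6 (back): cur=HOME back=0 fwd=2
After 7 (visit(X)): cur=X back=1 fwd=0
After 8 (visit(D)): cur=D back=2 fwd=0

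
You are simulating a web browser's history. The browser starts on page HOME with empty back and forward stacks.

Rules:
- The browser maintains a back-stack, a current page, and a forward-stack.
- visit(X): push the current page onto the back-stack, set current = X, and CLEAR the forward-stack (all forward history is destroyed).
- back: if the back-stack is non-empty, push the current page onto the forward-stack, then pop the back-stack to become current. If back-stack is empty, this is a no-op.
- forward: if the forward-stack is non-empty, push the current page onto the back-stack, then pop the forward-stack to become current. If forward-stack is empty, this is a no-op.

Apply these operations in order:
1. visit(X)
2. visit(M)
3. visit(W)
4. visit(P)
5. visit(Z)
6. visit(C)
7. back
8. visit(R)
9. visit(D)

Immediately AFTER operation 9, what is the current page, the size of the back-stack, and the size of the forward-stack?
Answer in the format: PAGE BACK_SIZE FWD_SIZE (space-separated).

After 1 (visit(X)): cur=X back=1 fwd=0
After 2 (visit(M)): cur=M back=2 fwd=0
After 3 (visit(W)): cur=W back=3 fwd=0
After 4 (visit(P)): cur=P back=4 fwd=0
After 5 (visit(Z)): cur=Z back=5 fwd=0
After 6 (visit(C)): cur=C back=6 fwd=0
After 7 (back): cur=Z back=5 fwd=1
After 8 (visit(R)): cur=R back=6 fwd=0
After 9 (visit(D)): cur=D back=7 fwd=0

D 7 0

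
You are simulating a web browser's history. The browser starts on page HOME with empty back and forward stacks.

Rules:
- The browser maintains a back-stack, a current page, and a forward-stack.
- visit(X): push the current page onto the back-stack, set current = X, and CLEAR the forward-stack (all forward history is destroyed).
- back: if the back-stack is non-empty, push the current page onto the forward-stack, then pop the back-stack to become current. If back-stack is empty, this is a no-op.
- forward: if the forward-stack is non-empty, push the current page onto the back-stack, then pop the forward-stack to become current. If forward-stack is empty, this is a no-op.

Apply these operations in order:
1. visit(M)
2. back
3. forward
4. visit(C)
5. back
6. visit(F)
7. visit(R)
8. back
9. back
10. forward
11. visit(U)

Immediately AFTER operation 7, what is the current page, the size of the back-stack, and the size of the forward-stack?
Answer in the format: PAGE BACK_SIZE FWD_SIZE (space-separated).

After 1 (visit(M)): cur=M back=1 fwd=0
After 2 (back): cur=HOME back=0 fwd=1
After 3 (forward): cur=M back=1 fwd=0
After 4 (visit(C)): cur=C back=2 fwd=0
After 5 (back): cur=M back=1 fwd=1
After 6 (visit(F)): cur=F back=2 fwd=0
After 7 (visit(R)): cur=R back=3 fwd=0

R 3 0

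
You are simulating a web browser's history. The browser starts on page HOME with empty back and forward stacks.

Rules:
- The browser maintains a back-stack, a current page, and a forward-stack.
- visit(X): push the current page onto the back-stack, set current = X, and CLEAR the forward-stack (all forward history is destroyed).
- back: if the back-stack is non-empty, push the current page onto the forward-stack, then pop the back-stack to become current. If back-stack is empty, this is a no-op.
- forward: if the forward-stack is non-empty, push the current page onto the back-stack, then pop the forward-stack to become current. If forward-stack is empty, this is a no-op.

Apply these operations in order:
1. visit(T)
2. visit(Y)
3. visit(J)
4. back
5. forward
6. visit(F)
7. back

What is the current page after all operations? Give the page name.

Answer: J

Derivation:
After 1 (visit(T)): cur=T back=1 fwd=0
After 2 (visit(Y)): cur=Y back=2 fwd=0
After 3 (visit(J)): cur=J back=3 fwd=0
After 4 (back): cur=Y back=2 fwd=1
After 5 (forward): cur=J back=3 fwd=0
After 6 (visit(F)): cur=F back=4 fwd=0
After 7 (back): cur=J back=3 fwd=1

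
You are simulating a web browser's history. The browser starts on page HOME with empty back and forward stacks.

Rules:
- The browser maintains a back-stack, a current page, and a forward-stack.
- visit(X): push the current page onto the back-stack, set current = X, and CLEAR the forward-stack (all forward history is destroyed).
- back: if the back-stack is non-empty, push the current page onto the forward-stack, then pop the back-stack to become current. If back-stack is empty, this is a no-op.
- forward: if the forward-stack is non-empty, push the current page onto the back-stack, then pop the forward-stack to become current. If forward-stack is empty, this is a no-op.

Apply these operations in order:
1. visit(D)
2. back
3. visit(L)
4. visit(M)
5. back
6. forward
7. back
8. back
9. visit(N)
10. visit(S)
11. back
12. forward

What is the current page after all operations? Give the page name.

After 1 (visit(D)): cur=D back=1 fwd=0
After 2 (back): cur=HOME back=0 fwd=1
After 3 (visit(L)): cur=L back=1 fwd=0
After 4 (visit(M)): cur=M back=2 fwd=0
After 5 (back): cur=L back=1 fwd=1
After 6 (forward): cur=M back=2 fwd=0
After 7 (back): cur=L back=1 fwd=1
After 8 (back): cur=HOME back=0 fwd=2
After 9 (visit(N)): cur=N back=1 fwd=0
After 10 (visit(S)): cur=S back=2 fwd=0
After 11 (back): cur=N back=1 fwd=1
After 12 (forward): cur=S back=2 fwd=0

Answer: S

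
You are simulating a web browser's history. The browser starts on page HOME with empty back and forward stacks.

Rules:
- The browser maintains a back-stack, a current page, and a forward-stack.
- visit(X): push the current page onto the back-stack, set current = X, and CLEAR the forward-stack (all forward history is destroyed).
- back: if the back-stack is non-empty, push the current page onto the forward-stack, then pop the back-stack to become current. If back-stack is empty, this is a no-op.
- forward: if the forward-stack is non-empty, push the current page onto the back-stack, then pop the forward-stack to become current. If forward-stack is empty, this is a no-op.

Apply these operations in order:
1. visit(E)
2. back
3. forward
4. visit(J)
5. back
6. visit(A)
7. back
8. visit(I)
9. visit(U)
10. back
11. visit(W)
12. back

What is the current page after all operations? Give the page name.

After 1 (visit(E)): cur=E back=1 fwd=0
After 2 (back): cur=HOME back=0 fwd=1
After 3 (forward): cur=E back=1 fwd=0
After 4 (visit(J)): cur=J back=2 fwd=0
After 5 (back): cur=E back=1 fwd=1
After 6 (visit(A)): cur=A back=2 fwd=0
After 7 (back): cur=E back=1 fwd=1
After 8 (visit(I)): cur=I back=2 fwd=0
After 9 (visit(U)): cur=U back=3 fwd=0
After 10 (back): cur=I back=2 fwd=1
After 11 (visit(W)): cur=W back=3 fwd=0
After 12 (back): cur=I back=2 fwd=1

Answer: I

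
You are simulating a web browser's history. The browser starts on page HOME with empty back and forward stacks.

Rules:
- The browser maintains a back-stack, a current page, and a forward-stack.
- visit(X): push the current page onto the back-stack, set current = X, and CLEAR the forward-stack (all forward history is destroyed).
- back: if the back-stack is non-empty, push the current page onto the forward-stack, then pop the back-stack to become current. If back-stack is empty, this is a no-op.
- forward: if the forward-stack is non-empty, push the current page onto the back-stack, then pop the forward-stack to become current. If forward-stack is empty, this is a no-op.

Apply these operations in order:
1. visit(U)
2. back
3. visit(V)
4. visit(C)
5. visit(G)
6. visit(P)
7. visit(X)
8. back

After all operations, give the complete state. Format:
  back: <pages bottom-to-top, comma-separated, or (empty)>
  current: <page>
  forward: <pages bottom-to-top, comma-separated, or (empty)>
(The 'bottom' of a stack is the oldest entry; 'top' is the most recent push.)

After 1 (visit(U)): cur=U back=1 fwd=0
After 2 (back): cur=HOME back=0 fwd=1
After 3 (visit(V)): cur=V back=1 fwd=0
After 4 (visit(C)): cur=C back=2 fwd=0
After 5 (visit(G)): cur=G back=3 fwd=0
After 6 (visit(P)): cur=P back=4 fwd=0
After 7 (visit(X)): cur=X back=5 fwd=0
After 8 (back): cur=P back=4 fwd=1

Answer: back: HOME,V,C,G
current: P
forward: X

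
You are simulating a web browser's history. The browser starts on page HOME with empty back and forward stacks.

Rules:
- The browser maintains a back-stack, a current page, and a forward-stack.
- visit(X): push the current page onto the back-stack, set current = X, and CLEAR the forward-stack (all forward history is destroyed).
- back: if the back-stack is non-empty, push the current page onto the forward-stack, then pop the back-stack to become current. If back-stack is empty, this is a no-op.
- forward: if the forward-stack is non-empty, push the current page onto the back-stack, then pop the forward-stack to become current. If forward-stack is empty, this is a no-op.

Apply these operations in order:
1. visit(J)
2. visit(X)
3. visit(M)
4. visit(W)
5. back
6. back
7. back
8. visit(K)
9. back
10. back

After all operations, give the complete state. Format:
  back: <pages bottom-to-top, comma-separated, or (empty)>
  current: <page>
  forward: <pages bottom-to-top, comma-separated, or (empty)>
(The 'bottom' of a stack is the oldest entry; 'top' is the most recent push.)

After 1 (visit(J)): cur=J back=1 fwd=0
After 2 (visit(X)): cur=X back=2 fwd=0
After 3 (visit(M)): cur=M back=3 fwd=0
After 4 (visit(W)): cur=W back=4 fwd=0
After 5 (back): cur=M back=3 fwd=1
After 6 (back): cur=X back=2 fwd=2
After 7 (back): cur=J back=1 fwd=3
After 8 (visit(K)): cur=K back=2 fwd=0
After 9 (back): cur=J back=1 fwd=1
After 10 (back): cur=HOME back=0 fwd=2

Answer: back: (empty)
current: HOME
forward: K,J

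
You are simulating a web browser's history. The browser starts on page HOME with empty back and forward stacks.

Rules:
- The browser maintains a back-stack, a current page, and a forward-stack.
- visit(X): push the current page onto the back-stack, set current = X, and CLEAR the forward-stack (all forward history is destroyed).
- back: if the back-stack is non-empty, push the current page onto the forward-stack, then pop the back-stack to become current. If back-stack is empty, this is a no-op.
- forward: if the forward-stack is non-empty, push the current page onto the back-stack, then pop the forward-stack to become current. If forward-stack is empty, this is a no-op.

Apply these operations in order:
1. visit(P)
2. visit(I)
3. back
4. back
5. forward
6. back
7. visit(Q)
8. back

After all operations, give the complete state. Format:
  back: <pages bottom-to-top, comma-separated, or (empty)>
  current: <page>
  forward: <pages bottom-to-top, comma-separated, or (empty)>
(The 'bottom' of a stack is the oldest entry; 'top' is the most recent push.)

Answer: back: (empty)
current: HOME
forward: Q

Derivation:
After 1 (visit(P)): cur=P back=1 fwd=0
After 2 (visit(I)): cur=I back=2 fwd=0
After 3 (back): cur=P back=1 fwd=1
After 4 (back): cur=HOME back=0 fwd=2
After 5 (forward): cur=P back=1 fwd=1
After 6 (back): cur=HOME back=0 fwd=2
After 7 (visit(Q)): cur=Q back=1 fwd=0
After 8 (back): cur=HOME back=0 fwd=1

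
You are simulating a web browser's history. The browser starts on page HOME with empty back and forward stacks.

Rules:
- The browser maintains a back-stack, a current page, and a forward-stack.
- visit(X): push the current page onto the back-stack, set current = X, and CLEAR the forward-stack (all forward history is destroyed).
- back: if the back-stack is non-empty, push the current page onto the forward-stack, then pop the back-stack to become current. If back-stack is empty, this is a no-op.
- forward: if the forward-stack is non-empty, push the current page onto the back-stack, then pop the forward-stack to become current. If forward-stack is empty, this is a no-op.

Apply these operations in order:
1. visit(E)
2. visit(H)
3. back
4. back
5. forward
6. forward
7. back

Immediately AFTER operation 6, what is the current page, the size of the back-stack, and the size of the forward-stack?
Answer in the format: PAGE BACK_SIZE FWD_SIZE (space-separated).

After 1 (visit(E)): cur=E back=1 fwd=0
After 2 (visit(H)): cur=H back=2 fwd=0
After 3 (back): cur=E back=1 fwd=1
After 4 (back): cur=HOME back=0 fwd=2
After 5 (forward): cur=E back=1 fwd=1
After 6 (forward): cur=H back=2 fwd=0

H 2 0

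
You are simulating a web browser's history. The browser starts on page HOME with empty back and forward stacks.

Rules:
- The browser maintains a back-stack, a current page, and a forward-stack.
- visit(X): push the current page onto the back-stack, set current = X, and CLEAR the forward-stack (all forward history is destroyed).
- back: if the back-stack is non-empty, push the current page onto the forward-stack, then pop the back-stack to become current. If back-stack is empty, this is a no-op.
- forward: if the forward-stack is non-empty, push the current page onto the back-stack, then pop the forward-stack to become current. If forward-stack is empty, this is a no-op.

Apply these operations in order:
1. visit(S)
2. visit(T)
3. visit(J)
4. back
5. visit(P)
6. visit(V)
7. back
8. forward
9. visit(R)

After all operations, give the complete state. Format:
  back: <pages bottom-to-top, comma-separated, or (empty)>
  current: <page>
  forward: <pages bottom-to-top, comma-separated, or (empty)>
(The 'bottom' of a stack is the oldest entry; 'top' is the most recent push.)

Answer: back: HOME,S,T,P,V
current: R
forward: (empty)

Derivation:
After 1 (visit(S)): cur=S back=1 fwd=0
After 2 (visit(T)): cur=T back=2 fwd=0
After 3 (visit(J)): cur=J back=3 fwd=0
After 4 (back): cur=T back=2 fwd=1
After 5 (visit(P)): cur=P back=3 fwd=0
After 6 (visit(V)): cur=V back=4 fwd=0
After 7 (back): cur=P back=3 fwd=1
After 8 (forward): cur=V back=4 fwd=0
After 9 (visit(R)): cur=R back=5 fwd=0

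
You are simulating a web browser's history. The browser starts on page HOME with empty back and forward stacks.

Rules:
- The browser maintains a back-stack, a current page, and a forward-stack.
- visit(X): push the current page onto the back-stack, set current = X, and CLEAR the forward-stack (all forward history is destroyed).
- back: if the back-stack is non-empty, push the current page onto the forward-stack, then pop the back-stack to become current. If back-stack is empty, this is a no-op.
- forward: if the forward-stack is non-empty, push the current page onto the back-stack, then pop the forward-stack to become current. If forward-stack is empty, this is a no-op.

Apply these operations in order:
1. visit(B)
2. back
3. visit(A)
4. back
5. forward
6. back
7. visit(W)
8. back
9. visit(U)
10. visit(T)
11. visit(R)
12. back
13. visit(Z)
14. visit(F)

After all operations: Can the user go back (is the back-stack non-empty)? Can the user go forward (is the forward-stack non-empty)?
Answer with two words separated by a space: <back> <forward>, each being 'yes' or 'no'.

After 1 (visit(B)): cur=B back=1 fwd=0
After 2 (back): cur=HOME back=0 fwd=1
After 3 (visit(A)): cur=A back=1 fwd=0
After 4 (back): cur=HOME back=0 fwd=1
After 5 (forward): cur=A back=1 fwd=0
After 6 (back): cur=HOME back=0 fwd=1
After 7 (visit(W)): cur=W back=1 fwd=0
After 8 (back): cur=HOME back=0 fwd=1
After 9 (visit(U)): cur=U back=1 fwd=0
After 10 (visit(T)): cur=T back=2 fwd=0
After 11 (visit(R)): cur=R back=3 fwd=0
After 12 (back): cur=T back=2 fwd=1
After 13 (visit(Z)): cur=Z back=3 fwd=0
After 14 (visit(F)): cur=F back=4 fwd=0

Answer: yes no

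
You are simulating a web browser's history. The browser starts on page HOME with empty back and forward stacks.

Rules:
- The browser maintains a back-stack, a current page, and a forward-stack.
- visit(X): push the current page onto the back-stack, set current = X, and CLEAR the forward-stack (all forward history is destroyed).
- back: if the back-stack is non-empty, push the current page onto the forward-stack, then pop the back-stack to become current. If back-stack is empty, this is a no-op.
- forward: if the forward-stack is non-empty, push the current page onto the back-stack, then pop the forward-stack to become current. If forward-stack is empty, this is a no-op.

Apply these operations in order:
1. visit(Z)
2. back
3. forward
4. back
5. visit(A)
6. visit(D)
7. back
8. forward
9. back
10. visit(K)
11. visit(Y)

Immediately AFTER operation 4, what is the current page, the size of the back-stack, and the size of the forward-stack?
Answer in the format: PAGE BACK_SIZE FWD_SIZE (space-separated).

After 1 (visit(Z)): cur=Z back=1 fwd=0
After 2 (back): cur=HOME back=0 fwd=1
After 3 (forward): cur=Z back=1 fwd=0
After 4 (back): cur=HOME back=0 fwd=1

HOME 0 1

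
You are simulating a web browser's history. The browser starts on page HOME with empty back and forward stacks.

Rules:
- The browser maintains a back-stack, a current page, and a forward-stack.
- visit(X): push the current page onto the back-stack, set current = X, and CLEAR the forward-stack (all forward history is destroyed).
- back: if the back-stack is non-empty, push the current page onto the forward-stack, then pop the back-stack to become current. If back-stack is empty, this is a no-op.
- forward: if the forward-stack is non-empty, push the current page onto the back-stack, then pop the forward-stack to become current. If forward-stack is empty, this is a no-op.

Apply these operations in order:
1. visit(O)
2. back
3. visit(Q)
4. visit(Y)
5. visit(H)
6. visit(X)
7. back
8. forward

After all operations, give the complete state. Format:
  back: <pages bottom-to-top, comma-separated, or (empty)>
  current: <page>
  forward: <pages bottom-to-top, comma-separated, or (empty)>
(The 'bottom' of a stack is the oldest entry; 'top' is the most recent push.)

After 1 (visit(O)): cur=O back=1 fwd=0
After 2 (back): cur=HOME back=0 fwd=1
After 3 (visit(Q)): cur=Q back=1 fwd=0
After 4 (visit(Y)): cur=Y back=2 fwd=0
After 5 (visit(H)): cur=H back=3 fwd=0
After 6 (visit(X)): cur=X back=4 fwd=0
After 7 (back): cur=H back=3 fwd=1
After 8 (forward): cur=X back=4 fwd=0

Answer: back: HOME,Q,Y,H
current: X
forward: (empty)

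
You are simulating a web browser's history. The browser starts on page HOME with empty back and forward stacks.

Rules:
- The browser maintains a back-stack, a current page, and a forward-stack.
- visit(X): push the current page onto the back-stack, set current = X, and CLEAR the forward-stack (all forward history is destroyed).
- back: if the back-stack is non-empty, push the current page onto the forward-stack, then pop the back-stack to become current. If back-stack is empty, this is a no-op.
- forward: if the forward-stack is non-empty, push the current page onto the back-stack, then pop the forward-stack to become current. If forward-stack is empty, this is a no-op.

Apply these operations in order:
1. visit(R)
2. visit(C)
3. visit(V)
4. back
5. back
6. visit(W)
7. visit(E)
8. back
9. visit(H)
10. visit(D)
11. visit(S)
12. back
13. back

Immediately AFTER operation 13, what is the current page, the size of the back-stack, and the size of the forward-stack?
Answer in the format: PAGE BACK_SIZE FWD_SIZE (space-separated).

After 1 (visit(R)): cur=R back=1 fwd=0
After 2 (visit(C)): cur=C back=2 fwd=0
After 3 (visit(V)): cur=V back=3 fwd=0
After 4 (back): cur=C back=2 fwd=1
After 5 (back): cur=R back=1 fwd=2
After 6 (visit(W)): cur=W back=2 fwd=0
After 7 (visit(E)): cur=E back=3 fwd=0
After 8 (back): cur=W back=2 fwd=1
After 9 (visit(H)): cur=H back=3 fwd=0
After 10 (visit(D)): cur=D back=4 fwd=0
After 11 (visit(S)): cur=S back=5 fwd=0
After 12 (back): cur=D back=4 fwd=1
After 13 (back): cur=H back=3 fwd=2

H 3 2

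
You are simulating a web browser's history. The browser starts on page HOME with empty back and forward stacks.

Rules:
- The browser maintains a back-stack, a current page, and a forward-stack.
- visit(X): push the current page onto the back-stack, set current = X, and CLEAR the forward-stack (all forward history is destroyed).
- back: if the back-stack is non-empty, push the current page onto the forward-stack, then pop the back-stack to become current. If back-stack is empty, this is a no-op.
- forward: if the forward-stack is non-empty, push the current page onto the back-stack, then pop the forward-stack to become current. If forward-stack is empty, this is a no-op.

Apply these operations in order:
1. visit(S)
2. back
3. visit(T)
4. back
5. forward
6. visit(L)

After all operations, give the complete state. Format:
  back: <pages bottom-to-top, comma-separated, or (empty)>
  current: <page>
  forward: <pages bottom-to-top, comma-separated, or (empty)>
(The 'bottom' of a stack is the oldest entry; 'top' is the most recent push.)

Answer: back: HOME,T
current: L
forward: (empty)

Derivation:
After 1 (visit(S)): cur=S back=1 fwd=0
After 2 (back): cur=HOME back=0 fwd=1
After 3 (visit(T)): cur=T back=1 fwd=0
After 4 (back): cur=HOME back=0 fwd=1
After 5 (forward): cur=T back=1 fwd=0
After 6 (visit(L)): cur=L back=2 fwd=0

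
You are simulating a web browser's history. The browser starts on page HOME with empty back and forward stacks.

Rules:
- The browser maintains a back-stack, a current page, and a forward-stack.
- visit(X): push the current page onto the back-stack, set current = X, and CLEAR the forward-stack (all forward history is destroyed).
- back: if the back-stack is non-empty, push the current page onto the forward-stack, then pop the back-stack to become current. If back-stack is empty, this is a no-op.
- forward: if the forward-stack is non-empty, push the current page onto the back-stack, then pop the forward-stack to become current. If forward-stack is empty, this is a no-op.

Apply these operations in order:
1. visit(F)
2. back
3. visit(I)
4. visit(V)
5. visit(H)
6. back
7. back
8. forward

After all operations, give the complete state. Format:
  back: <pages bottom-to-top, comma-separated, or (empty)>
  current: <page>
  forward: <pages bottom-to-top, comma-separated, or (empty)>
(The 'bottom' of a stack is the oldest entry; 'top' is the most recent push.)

After 1 (visit(F)): cur=F back=1 fwd=0
After 2 (back): cur=HOME back=0 fwd=1
After 3 (visit(I)): cur=I back=1 fwd=0
After 4 (visit(V)): cur=V back=2 fwd=0
After 5 (visit(H)): cur=H back=3 fwd=0
After 6 (back): cur=V back=2 fwd=1
After 7 (back): cur=I back=1 fwd=2
After 8 (forward): cur=V back=2 fwd=1

Answer: back: HOME,I
current: V
forward: H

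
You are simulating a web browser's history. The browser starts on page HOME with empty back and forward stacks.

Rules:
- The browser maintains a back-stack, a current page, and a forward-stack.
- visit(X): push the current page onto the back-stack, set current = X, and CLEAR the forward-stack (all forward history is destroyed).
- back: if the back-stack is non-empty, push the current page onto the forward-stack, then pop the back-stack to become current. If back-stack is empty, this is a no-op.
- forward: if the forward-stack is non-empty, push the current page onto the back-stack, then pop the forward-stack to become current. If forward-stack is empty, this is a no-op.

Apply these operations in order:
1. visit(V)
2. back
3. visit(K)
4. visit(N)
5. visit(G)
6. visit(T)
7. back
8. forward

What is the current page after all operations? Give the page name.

Answer: T

Derivation:
After 1 (visit(V)): cur=V back=1 fwd=0
After 2 (back): cur=HOME back=0 fwd=1
After 3 (visit(K)): cur=K back=1 fwd=0
After 4 (visit(N)): cur=N back=2 fwd=0
After 5 (visit(G)): cur=G back=3 fwd=0
After 6 (visit(T)): cur=T back=4 fwd=0
After 7 (back): cur=G back=3 fwd=1
After 8 (forward): cur=T back=4 fwd=0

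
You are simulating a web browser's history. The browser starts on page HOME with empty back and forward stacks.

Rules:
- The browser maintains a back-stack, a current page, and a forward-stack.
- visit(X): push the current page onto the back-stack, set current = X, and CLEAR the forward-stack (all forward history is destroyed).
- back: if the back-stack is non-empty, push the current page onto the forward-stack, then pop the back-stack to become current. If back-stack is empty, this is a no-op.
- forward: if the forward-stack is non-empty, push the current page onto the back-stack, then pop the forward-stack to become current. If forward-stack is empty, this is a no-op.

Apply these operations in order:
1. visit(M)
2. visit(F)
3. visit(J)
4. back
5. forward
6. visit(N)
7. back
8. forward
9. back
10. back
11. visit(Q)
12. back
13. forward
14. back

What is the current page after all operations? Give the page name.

Answer: F

Derivation:
After 1 (visit(M)): cur=M back=1 fwd=0
After 2 (visit(F)): cur=F back=2 fwd=0
After 3 (visit(J)): cur=J back=3 fwd=0
After 4 (back): cur=F back=2 fwd=1
After 5 (forward): cur=J back=3 fwd=0
After 6 (visit(N)): cur=N back=4 fwd=0
After 7 (back): cur=J back=3 fwd=1
After 8 (forward): cur=N back=4 fwd=0
After 9 (back): cur=J back=3 fwd=1
After 10 (back): cur=F back=2 fwd=2
After 11 (visit(Q)): cur=Q back=3 fwd=0
After 12 (back): cur=F back=2 fwd=1
After 13 (forward): cur=Q back=3 fwd=0
After 14 (back): cur=F back=2 fwd=1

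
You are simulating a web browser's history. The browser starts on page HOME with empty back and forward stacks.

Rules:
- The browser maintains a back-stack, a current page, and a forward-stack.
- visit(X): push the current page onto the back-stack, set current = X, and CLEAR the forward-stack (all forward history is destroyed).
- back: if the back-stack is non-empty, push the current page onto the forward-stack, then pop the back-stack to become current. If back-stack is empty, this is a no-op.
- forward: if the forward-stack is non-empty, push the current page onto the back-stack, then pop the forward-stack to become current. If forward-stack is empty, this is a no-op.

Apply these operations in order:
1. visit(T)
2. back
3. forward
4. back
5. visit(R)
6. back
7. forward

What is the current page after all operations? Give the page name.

Answer: R

Derivation:
After 1 (visit(T)): cur=T back=1 fwd=0
After 2 (back): cur=HOME back=0 fwd=1
After 3 (forward): cur=T back=1 fwd=0
After 4 (back): cur=HOME back=0 fwd=1
After 5 (visit(R)): cur=R back=1 fwd=0
After 6 (back): cur=HOME back=0 fwd=1
After 7 (forward): cur=R back=1 fwd=0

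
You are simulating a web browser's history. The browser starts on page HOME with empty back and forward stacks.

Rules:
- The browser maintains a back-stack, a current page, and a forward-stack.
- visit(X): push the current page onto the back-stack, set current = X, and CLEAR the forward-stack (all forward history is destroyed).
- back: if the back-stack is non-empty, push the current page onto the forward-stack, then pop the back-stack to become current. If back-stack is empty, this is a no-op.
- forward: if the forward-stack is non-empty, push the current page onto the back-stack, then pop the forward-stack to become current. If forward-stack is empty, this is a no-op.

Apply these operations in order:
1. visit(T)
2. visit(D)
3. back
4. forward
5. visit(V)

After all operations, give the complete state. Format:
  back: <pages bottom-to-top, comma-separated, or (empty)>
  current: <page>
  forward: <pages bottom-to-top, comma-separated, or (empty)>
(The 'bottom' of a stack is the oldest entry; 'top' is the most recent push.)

Answer: back: HOME,T,D
current: V
forward: (empty)

Derivation:
After 1 (visit(T)): cur=T back=1 fwd=0
After 2 (visit(D)): cur=D back=2 fwd=0
After 3 (back): cur=T back=1 fwd=1
After 4 (forward): cur=D back=2 fwd=0
After 5 (visit(V)): cur=V back=3 fwd=0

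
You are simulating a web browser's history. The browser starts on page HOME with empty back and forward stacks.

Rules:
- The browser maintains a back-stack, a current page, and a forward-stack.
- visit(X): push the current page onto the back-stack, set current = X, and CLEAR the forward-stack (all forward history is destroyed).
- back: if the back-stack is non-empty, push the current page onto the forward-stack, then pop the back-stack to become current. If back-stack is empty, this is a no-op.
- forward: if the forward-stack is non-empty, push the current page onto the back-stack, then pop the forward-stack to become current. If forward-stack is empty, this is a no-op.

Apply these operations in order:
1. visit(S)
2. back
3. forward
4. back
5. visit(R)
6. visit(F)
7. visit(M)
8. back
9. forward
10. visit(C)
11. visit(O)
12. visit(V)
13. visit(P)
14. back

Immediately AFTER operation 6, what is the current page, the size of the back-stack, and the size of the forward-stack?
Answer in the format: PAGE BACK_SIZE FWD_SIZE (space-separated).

After 1 (visit(S)): cur=S back=1 fwd=0
After 2 (back): cur=HOME back=0 fwd=1
After 3 (forward): cur=S back=1 fwd=0
After 4 (back): cur=HOME back=0 fwd=1
After 5 (visit(R)): cur=R back=1 fwd=0
After 6 (visit(F)): cur=F back=2 fwd=0

F 2 0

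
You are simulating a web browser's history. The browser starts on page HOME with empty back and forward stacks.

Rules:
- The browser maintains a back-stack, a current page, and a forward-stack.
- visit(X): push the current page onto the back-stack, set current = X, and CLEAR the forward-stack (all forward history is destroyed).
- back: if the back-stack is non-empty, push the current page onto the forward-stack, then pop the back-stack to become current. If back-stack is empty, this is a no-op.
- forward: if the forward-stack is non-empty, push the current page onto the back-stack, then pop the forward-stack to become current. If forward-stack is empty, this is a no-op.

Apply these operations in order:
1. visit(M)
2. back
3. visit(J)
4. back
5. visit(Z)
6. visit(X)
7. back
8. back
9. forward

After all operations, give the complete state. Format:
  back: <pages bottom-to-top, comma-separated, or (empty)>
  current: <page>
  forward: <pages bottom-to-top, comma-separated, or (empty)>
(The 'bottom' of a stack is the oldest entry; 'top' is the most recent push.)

After 1 (visit(M)): cur=M back=1 fwd=0
After 2 (back): cur=HOME back=0 fwd=1
After 3 (visit(J)): cur=J back=1 fwd=0
After 4 (back): cur=HOME back=0 fwd=1
After 5 (visit(Z)): cur=Z back=1 fwd=0
After 6 (visit(X)): cur=X back=2 fwd=0
After 7 (back): cur=Z back=1 fwd=1
After 8 (back): cur=HOME back=0 fwd=2
After 9 (forward): cur=Z back=1 fwd=1

Answer: back: HOME
current: Z
forward: X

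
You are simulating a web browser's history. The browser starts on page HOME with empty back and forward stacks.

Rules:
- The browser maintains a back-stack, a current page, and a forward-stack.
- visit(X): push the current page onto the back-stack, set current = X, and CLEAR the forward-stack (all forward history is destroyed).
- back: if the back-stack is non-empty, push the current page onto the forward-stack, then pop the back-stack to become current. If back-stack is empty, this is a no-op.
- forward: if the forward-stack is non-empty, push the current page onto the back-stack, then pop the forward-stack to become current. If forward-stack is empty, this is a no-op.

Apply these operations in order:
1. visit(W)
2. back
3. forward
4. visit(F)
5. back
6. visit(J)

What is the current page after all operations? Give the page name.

After 1 (visit(W)): cur=W back=1 fwd=0
After 2 (back): cur=HOME back=0 fwd=1
After 3 (forward): cur=W back=1 fwd=0
After 4 (visit(F)): cur=F back=2 fwd=0
After 5 (back): cur=W back=1 fwd=1
After 6 (visit(J)): cur=J back=2 fwd=0

Answer: J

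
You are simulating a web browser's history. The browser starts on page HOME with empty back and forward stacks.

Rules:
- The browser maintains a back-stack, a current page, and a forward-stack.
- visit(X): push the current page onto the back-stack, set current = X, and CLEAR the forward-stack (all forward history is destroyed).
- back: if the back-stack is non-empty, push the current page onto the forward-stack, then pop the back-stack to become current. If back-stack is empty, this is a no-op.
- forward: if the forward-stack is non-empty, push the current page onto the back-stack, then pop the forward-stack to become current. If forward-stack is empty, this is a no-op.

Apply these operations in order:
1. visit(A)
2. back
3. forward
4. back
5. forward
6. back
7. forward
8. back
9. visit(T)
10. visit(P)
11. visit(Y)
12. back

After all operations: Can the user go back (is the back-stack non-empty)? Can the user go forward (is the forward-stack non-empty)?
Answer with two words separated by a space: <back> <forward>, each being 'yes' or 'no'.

Answer: yes yes

Derivation:
After 1 (visit(A)): cur=A back=1 fwd=0
After 2 (back): cur=HOME back=0 fwd=1
After 3 (forward): cur=A back=1 fwd=0
After 4 (back): cur=HOME back=0 fwd=1
After 5 (forward): cur=A back=1 fwd=0
After 6 (back): cur=HOME back=0 fwd=1
After 7 (forward): cur=A back=1 fwd=0
After 8 (back): cur=HOME back=0 fwd=1
After 9 (visit(T)): cur=T back=1 fwd=0
After 10 (visit(P)): cur=P back=2 fwd=0
After 11 (visit(Y)): cur=Y back=3 fwd=0
After 12 (back): cur=P back=2 fwd=1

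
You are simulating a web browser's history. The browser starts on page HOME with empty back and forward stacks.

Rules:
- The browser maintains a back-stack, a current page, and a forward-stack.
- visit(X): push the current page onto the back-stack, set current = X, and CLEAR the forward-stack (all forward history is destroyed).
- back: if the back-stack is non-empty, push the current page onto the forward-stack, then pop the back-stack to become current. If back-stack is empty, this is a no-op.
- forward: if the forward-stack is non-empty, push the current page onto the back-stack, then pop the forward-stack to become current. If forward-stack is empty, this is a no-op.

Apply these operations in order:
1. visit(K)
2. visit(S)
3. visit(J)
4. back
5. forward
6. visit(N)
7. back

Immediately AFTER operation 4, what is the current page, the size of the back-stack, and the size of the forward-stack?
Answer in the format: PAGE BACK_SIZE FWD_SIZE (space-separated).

After 1 (visit(K)): cur=K back=1 fwd=0
After 2 (visit(S)): cur=S back=2 fwd=0
After 3 (visit(J)): cur=J back=3 fwd=0
After 4 (back): cur=S back=2 fwd=1

S 2 1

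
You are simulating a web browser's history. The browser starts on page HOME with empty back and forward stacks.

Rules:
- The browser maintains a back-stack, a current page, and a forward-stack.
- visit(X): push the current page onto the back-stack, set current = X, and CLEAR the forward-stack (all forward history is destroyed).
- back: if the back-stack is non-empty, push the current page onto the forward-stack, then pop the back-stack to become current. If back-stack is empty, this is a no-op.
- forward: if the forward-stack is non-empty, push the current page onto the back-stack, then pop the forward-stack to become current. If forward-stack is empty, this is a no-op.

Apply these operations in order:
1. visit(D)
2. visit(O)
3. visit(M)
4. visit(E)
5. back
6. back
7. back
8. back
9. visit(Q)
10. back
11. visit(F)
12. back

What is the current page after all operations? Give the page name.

Answer: HOME

Derivation:
After 1 (visit(D)): cur=D back=1 fwd=0
After 2 (visit(O)): cur=O back=2 fwd=0
After 3 (visit(M)): cur=M back=3 fwd=0
After 4 (visit(E)): cur=E back=4 fwd=0
After 5 (back): cur=M back=3 fwd=1
After 6 (back): cur=O back=2 fwd=2
After 7 (back): cur=D back=1 fwd=3
After 8 (back): cur=HOME back=0 fwd=4
After 9 (visit(Q)): cur=Q back=1 fwd=0
After 10 (back): cur=HOME back=0 fwd=1
After 11 (visit(F)): cur=F back=1 fwd=0
After 12 (back): cur=HOME back=0 fwd=1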